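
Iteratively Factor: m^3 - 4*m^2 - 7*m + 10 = (m - 5)*(m^2 + m - 2) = (m - 5)*(m - 1)*(m + 2)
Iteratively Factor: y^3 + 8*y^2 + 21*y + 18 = (y + 3)*(y^2 + 5*y + 6) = (y + 2)*(y + 3)*(y + 3)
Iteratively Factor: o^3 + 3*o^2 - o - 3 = (o - 1)*(o^2 + 4*o + 3) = (o - 1)*(o + 1)*(o + 3)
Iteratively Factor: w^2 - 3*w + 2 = (w - 1)*(w - 2)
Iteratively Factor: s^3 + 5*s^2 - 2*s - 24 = (s - 2)*(s^2 + 7*s + 12) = (s - 2)*(s + 4)*(s + 3)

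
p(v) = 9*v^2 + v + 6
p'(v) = 18*v + 1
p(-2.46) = 58.00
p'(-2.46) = -43.28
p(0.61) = 9.96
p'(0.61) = 11.98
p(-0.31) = 6.55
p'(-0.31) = -4.58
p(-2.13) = 44.70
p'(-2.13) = -37.34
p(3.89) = 146.08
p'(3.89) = 71.02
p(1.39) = 24.78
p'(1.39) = 26.02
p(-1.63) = 28.28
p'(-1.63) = -28.34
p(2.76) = 77.32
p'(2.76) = 50.68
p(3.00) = 90.00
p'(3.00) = 55.00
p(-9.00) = 726.00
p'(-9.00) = -161.00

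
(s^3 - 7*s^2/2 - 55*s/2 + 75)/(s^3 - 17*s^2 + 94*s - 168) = (2*s^2 + 5*s - 25)/(2*(s^2 - 11*s + 28))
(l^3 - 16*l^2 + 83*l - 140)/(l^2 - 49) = (l^2 - 9*l + 20)/(l + 7)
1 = 1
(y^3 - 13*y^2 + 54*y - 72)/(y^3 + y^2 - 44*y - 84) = (y^3 - 13*y^2 + 54*y - 72)/(y^3 + y^2 - 44*y - 84)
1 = 1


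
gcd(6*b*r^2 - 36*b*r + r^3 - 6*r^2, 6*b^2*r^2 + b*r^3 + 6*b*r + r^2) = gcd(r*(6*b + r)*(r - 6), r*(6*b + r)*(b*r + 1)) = 6*b*r + r^2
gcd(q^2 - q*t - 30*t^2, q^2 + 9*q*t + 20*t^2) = q + 5*t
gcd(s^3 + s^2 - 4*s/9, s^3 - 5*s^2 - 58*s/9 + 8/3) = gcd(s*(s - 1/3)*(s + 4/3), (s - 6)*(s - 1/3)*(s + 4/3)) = s^2 + s - 4/9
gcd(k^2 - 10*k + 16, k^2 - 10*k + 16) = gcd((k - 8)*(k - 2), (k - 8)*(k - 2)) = k^2 - 10*k + 16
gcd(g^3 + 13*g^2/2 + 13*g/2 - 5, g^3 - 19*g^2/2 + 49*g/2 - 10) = g - 1/2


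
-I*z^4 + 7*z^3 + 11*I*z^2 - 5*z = z*(z + I)*(z + 5*I)*(-I*z + 1)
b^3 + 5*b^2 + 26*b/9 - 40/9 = (b - 2/3)*(b + 5/3)*(b + 4)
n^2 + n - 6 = (n - 2)*(n + 3)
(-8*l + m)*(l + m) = -8*l^2 - 7*l*m + m^2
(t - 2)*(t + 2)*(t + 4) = t^3 + 4*t^2 - 4*t - 16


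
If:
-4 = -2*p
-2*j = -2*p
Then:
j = 2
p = 2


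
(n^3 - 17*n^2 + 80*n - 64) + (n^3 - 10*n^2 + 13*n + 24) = 2*n^3 - 27*n^2 + 93*n - 40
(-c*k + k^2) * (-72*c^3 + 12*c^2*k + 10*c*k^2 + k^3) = 72*c^4*k - 84*c^3*k^2 + 2*c^2*k^3 + 9*c*k^4 + k^5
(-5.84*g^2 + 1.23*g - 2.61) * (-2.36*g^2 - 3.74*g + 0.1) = 13.7824*g^4 + 18.9388*g^3 + 0.9754*g^2 + 9.8844*g - 0.261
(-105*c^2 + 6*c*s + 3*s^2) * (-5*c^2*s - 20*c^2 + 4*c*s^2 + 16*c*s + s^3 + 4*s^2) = 525*c^4*s + 2100*c^4 - 450*c^3*s^2 - 1800*c^3*s - 96*c^2*s^3 - 384*c^2*s^2 + 18*c*s^4 + 72*c*s^3 + 3*s^5 + 12*s^4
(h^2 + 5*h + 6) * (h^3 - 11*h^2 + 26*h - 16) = h^5 - 6*h^4 - 23*h^3 + 48*h^2 + 76*h - 96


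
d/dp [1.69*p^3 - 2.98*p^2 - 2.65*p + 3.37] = 5.07*p^2 - 5.96*p - 2.65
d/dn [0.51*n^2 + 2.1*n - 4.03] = 1.02*n + 2.1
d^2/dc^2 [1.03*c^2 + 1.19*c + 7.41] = 2.06000000000000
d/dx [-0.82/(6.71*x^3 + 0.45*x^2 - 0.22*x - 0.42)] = (16.5066*x^2 + 0.738*x - 0.1804)/(6.71*x^3 + 0.45*x^2 - 0.22*x - 0.42)^2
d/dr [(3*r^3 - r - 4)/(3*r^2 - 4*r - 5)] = (9*r^4 - 24*r^3 - 42*r^2 + 24*r - 11)/(9*r^4 - 24*r^3 - 14*r^2 + 40*r + 25)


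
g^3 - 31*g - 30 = (g - 6)*(g + 1)*(g + 5)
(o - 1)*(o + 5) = o^2 + 4*o - 5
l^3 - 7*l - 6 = (l - 3)*(l + 1)*(l + 2)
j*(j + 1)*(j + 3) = j^3 + 4*j^2 + 3*j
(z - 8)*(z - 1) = z^2 - 9*z + 8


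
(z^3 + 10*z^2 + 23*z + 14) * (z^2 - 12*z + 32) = z^5 - 2*z^4 - 65*z^3 + 58*z^2 + 568*z + 448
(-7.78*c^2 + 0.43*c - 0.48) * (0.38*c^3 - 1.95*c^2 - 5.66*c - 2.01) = -2.9564*c^5 + 15.3344*c^4 + 43.0139*c^3 + 14.14*c^2 + 1.8525*c + 0.9648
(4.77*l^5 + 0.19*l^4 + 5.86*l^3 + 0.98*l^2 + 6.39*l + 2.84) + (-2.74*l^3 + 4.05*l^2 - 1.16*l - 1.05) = 4.77*l^5 + 0.19*l^4 + 3.12*l^3 + 5.03*l^2 + 5.23*l + 1.79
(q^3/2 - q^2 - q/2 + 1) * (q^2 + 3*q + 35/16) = q^5/2 + q^4/2 - 77*q^3/32 - 43*q^2/16 + 61*q/32 + 35/16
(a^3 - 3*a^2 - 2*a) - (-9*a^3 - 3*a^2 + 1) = 10*a^3 - 2*a - 1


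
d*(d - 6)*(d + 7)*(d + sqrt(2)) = d^4 + d^3 + sqrt(2)*d^3 - 42*d^2 + sqrt(2)*d^2 - 42*sqrt(2)*d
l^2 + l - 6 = (l - 2)*(l + 3)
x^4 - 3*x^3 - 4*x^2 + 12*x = x*(x - 3)*(x - 2)*(x + 2)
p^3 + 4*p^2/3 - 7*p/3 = p*(p - 1)*(p + 7/3)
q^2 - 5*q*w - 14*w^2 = (q - 7*w)*(q + 2*w)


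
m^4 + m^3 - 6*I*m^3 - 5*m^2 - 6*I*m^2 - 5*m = m*(m + 1)*(m - 5*I)*(m - I)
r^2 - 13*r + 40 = (r - 8)*(r - 5)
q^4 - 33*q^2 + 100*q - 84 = (q - 3)*(q - 2)^2*(q + 7)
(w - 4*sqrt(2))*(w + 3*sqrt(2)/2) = w^2 - 5*sqrt(2)*w/2 - 12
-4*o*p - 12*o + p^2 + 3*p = (-4*o + p)*(p + 3)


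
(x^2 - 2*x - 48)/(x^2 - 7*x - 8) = (x + 6)/(x + 1)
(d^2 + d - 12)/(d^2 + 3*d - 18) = (d + 4)/(d + 6)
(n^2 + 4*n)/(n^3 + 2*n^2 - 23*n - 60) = n/(n^2 - 2*n - 15)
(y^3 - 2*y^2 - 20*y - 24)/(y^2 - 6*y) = y + 4 + 4/y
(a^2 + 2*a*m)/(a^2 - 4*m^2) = a/(a - 2*m)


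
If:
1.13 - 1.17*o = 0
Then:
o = 0.97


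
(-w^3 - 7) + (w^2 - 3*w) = -w^3 + w^2 - 3*w - 7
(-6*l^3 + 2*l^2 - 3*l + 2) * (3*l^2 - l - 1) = -18*l^5 + 12*l^4 - 5*l^3 + 7*l^2 + l - 2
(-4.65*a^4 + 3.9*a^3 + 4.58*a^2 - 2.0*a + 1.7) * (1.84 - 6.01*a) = 27.9465*a^5 - 31.995*a^4 - 20.3498*a^3 + 20.4472*a^2 - 13.897*a + 3.128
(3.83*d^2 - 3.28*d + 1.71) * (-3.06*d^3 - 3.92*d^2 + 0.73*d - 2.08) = -11.7198*d^5 - 4.9768*d^4 + 10.4209*d^3 - 17.064*d^2 + 8.0707*d - 3.5568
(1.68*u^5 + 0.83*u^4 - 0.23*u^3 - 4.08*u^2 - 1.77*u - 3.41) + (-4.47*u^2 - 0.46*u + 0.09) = 1.68*u^5 + 0.83*u^4 - 0.23*u^3 - 8.55*u^2 - 2.23*u - 3.32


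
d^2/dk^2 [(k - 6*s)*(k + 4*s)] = 2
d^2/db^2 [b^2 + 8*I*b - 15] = 2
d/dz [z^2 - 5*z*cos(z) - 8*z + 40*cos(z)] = 5*z*sin(z) + 2*z - 40*sin(z) - 5*cos(z) - 8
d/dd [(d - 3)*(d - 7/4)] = 2*d - 19/4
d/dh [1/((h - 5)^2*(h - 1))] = ((1 - h)*(h - 5) - 2*(h - 1)^2)/((h - 5)^3*(h - 1)^3)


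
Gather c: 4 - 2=2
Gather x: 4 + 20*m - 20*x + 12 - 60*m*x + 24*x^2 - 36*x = 20*m + 24*x^2 + x*(-60*m - 56) + 16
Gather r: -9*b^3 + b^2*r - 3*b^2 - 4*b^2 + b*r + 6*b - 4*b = -9*b^3 - 7*b^2 + 2*b + r*(b^2 + b)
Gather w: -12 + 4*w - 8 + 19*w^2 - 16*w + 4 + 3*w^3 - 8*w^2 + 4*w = 3*w^3 + 11*w^2 - 8*w - 16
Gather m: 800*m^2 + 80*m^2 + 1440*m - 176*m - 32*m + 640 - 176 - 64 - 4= 880*m^2 + 1232*m + 396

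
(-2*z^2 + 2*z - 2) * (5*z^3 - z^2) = -10*z^5 + 12*z^4 - 12*z^3 + 2*z^2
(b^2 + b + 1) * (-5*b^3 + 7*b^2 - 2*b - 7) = -5*b^5 + 2*b^4 - 2*b^2 - 9*b - 7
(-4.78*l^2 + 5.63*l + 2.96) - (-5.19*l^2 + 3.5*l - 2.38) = 0.41*l^2 + 2.13*l + 5.34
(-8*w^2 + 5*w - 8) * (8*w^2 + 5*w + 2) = -64*w^4 - 55*w^2 - 30*w - 16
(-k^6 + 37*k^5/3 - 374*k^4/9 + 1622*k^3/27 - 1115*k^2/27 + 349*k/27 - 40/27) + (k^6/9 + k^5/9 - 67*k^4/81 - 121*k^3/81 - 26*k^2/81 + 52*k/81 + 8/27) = -8*k^6/9 + 112*k^5/9 - 3433*k^4/81 + 4745*k^3/81 - 3371*k^2/81 + 1099*k/81 - 32/27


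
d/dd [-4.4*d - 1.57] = -4.40000000000000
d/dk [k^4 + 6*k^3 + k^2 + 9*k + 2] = 4*k^3 + 18*k^2 + 2*k + 9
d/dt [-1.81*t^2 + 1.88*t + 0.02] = 1.88 - 3.62*t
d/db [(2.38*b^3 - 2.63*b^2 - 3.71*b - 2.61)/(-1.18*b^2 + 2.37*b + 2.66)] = (-2.8084*b^4 + 11.2812*b^3 + 8.3815*b^2 - 20.1512*b - 3.6829)/(1.3924*b^4 - 5.5932*b^3 - 0.660699999999999*b^2 + 12.6084*b + 7.0756)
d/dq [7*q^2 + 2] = 14*q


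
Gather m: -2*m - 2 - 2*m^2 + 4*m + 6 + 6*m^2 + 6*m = 4*m^2 + 8*m + 4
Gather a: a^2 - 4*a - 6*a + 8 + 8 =a^2 - 10*a + 16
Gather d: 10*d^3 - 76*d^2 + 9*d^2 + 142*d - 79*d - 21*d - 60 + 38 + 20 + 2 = 10*d^3 - 67*d^2 + 42*d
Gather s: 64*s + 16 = 64*s + 16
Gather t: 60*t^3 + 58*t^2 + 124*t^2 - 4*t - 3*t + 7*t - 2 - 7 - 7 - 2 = 60*t^3 + 182*t^2 - 18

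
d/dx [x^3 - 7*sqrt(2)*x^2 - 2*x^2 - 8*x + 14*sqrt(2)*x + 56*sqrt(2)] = 3*x^2 - 14*sqrt(2)*x - 4*x - 8 + 14*sqrt(2)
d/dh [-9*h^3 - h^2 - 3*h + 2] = -27*h^2 - 2*h - 3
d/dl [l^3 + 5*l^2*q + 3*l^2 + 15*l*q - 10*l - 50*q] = 3*l^2 + 10*l*q + 6*l + 15*q - 10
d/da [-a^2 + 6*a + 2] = 6 - 2*a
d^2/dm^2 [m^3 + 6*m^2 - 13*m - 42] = 6*m + 12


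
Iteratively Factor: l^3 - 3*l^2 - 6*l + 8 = (l + 2)*(l^2 - 5*l + 4) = (l - 4)*(l + 2)*(l - 1)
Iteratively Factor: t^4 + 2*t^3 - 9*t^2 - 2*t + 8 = (t + 4)*(t^3 - 2*t^2 - t + 2) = (t + 1)*(t + 4)*(t^2 - 3*t + 2) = (t - 2)*(t + 1)*(t + 4)*(t - 1)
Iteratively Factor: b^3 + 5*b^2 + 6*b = (b)*(b^2 + 5*b + 6) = b*(b + 2)*(b + 3)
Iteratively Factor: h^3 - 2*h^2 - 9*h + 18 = (h - 2)*(h^2 - 9) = (h - 3)*(h - 2)*(h + 3)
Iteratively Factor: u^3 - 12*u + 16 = (u - 2)*(u^2 + 2*u - 8) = (u - 2)^2*(u + 4)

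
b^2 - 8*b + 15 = (b - 5)*(b - 3)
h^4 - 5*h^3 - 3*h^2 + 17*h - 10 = (h - 5)*(h - 1)^2*(h + 2)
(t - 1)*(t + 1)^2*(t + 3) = t^4 + 4*t^3 + 2*t^2 - 4*t - 3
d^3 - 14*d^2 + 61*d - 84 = (d - 7)*(d - 4)*(d - 3)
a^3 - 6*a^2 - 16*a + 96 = (a - 6)*(a - 4)*(a + 4)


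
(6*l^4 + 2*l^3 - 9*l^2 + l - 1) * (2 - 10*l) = -60*l^5 - 8*l^4 + 94*l^3 - 28*l^2 + 12*l - 2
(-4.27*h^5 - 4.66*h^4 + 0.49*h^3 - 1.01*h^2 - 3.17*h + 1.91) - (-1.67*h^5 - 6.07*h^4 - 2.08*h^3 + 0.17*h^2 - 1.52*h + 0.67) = -2.6*h^5 + 1.41*h^4 + 2.57*h^3 - 1.18*h^2 - 1.65*h + 1.24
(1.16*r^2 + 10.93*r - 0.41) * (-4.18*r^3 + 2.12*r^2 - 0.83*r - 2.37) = -4.8488*r^5 - 43.2282*r^4 + 23.9226*r^3 - 12.6903*r^2 - 25.5638*r + 0.9717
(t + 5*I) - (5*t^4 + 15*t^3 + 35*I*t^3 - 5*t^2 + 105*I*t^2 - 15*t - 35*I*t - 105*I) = -5*t^4 - 15*t^3 - 35*I*t^3 + 5*t^2 - 105*I*t^2 + 16*t + 35*I*t + 110*I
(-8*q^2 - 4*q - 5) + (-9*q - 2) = -8*q^2 - 13*q - 7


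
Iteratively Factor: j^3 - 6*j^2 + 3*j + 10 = (j + 1)*(j^2 - 7*j + 10) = (j - 2)*(j + 1)*(j - 5)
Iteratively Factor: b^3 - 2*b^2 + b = (b)*(b^2 - 2*b + 1) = b*(b - 1)*(b - 1)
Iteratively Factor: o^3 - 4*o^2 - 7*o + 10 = (o - 5)*(o^2 + o - 2) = (o - 5)*(o + 2)*(o - 1)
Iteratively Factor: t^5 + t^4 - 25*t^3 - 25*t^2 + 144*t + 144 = (t - 4)*(t^4 + 5*t^3 - 5*t^2 - 45*t - 36) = (t - 4)*(t + 3)*(t^3 + 2*t^2 - 11*t - 12) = (t - 4)*(t - 3)*(t + 3)*(t^2 + 5*t + 4) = (t - 4)*(t - 3)*(t + 1)*(t + 3)*(t + 4)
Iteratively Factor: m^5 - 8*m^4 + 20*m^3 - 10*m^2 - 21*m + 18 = (m - 1)*(m^4 - 7*m^3 + 13*m^2 + 3*m - 18) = (m - 1)*(m + 1)*(m^3 - 8*m^2 + 21*m - 18) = (m - 2)*(m - 1)*(m + 1)*(m^2 - 6*m + 9) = (m - 3)*(m - 2)*(m - 1)*(m + 1)*(m - 3)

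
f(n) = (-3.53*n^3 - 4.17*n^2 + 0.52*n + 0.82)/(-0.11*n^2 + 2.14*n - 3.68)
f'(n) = (0.22*n - 2.14)*(-3.53*n^3 - 4.17*n^2 + 0.52*n + 0.82)/(-0.11*n^2 + 2.14*n - 3.68)^2 + (-10.59*n^2 - 8.34*n + 0.52)/(-0.11*n^2 + 2.14*n - 3.68)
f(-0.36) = -0.06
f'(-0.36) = -0.51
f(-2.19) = -1.88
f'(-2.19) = 3.04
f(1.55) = 34.34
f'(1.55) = 158.81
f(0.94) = 3.01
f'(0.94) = 12.74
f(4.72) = -116.07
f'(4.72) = -37.00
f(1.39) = 17.42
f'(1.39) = 69.17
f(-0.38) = -0.05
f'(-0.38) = -0.50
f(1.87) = 570.69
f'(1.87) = 16522.76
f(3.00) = -74.55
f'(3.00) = -5.42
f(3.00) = -74.55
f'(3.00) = -5.42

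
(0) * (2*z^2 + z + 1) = 0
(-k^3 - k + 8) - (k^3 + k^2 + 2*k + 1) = -2*k^3 - k^2 - 3*k + 7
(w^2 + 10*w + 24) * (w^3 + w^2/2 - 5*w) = w^5 + 21*w^4/2 + 24*w^3 - 38*w^2 - 120*w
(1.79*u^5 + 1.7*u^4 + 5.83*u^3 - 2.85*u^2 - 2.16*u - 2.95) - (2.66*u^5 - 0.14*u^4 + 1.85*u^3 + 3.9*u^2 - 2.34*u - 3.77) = -0.87*u^5 + 1.84*u^4 + 3.98*u^3 - 6.75*u^2 + 0.18*u + 0.82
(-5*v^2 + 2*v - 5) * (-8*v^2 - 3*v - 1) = 40*v^4 - v^3 + 39*v^2 + 13*v + 5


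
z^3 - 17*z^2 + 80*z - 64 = (z - 8)^2*(z - 1)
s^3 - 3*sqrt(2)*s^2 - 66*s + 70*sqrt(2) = (s - 7*sqrt(2))*(s - sqrt(2))*(s + 5*sqrt(2))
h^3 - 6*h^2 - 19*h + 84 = (h - 7)*(h - 3)*(h + 4)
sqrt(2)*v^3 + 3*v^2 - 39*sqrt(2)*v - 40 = (v - 4*sqrt(2))*(v + 5*sqrt(2))*(sqrt(2)*v + 1)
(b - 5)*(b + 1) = b^2 - 4*b - 5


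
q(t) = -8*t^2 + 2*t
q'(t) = 2 - 16*t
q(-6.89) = -393.56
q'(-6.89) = 112.24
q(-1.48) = -20.48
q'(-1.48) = 25.68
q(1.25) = -10.00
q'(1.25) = -18.00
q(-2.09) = -39.12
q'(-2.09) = 35.44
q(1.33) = -11.49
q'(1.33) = -19.28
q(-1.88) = -32.04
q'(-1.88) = 32.08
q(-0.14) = -0.44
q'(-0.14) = 4.24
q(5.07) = -195.50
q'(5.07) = -79.12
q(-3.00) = -78.00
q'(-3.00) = 50.00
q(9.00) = -630.00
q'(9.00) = -142.00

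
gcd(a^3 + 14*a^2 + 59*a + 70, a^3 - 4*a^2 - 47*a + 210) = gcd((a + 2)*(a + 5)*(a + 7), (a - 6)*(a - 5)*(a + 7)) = a + 7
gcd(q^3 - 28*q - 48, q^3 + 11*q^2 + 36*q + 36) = q + 2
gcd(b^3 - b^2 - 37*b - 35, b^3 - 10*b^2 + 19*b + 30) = b + 1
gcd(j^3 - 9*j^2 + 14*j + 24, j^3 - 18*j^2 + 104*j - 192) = j^2 - 10*j + 24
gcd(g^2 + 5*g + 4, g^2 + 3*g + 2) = g + 1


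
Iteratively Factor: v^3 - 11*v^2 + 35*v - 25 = (v - 5)*(v^2 - 6*v + 5) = (v - 5)^2*(v - 1)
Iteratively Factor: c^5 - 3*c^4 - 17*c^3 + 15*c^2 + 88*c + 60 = (c - 3)*(c^4 - 17*c^2 - 36*c - 20) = (c - 3)*(c + 2)*(c^3 - 2*c^2 - 13*c - 10) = (c - 3)*(c + 2)^2*(c^2 - 4*c - 5) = (c - 5)*(c - 3)*(c + 2)^2*(c + 1)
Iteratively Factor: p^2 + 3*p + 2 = (p + 2)*(p + 1)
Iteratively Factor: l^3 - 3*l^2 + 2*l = (l - 1)*(l^2 - 2*l) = (l - 2)*(l - 1)*(l)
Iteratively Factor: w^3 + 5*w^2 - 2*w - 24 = (w + 3)*(w^2 + 2*w - 8) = (w - 2)*(w + 3)*(w + 4)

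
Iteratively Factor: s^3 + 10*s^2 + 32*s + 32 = (s + 4)*(s^2 + 6*s + 8) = (s + 2)*(s + 4)*(s + 4)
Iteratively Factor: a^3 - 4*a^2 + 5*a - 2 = (a - 1)*(a^2 - 3*a + 2) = (a - 1)^2*(a - 2)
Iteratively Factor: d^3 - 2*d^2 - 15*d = (d - 5)*(d^2 + 3*d) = (d - 5)*(d + 3)*(d)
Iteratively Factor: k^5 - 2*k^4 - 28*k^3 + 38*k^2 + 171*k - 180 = (k + 4)*(k^4 - 6*k^3 - 4*k^2 + 54*k - 45) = (k - 3)*(k + 4)*(k^3 - 3*k^2 - 13*k + 15) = (k - 5)*(k - 3)*(k + 4)*(k^2 + 2*k - 3) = (k - 5)*(k - 3)*(k + 3)*(k + 4)*(k - 1)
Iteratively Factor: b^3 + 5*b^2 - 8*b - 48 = (b + 4)*(b^2 + b - 12) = (b - 3)*(b + 4)*(b + 4)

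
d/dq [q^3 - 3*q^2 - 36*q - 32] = 3*q^2 - 6*q - 36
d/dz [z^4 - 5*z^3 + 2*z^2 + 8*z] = 4*z^3 - 15*z^2 + 4*z + 8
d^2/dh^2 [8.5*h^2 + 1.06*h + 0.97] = 17.0000000000000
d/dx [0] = 0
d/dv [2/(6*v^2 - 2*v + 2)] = (1 - 6*v)/(3*v^2 - v + 1)^2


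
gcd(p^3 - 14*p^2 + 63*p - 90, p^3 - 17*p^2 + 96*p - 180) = p^2 - 11*p + 30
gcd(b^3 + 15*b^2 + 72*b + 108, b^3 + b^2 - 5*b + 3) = b + 3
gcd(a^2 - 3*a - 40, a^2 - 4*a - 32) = a - 8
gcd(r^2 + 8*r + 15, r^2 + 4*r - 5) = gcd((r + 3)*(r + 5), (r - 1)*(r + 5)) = r + 5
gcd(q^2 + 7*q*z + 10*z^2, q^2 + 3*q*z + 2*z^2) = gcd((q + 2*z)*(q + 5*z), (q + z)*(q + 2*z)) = q + 2*z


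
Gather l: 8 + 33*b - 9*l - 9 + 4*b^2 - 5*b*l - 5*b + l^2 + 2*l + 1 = 4*b^2 + 28*b + l^2 + l*(-5*b - 7)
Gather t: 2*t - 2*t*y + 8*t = t*(10 - 2*y)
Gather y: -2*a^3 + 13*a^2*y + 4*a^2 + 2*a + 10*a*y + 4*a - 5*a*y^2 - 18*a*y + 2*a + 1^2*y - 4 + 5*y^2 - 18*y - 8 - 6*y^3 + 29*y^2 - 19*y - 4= -2*a^3 + 4*a^2 + 8*a - 6*y^3 + y^2*(34 - 5*a) + y*(13*a^2 - 8*a - 36) - 16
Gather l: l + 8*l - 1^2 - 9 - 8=9*l - 18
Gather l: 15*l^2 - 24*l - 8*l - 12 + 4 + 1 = 15*l^2 - 32*l - 7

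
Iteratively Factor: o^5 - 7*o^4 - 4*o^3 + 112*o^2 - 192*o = (o + 4)*(o^4 - 11*o^3 + 40*o^2 - 48*o) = (o - 4)*(o + 4)*(o^3 - 7*o^2 + 12*o) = (o - 4)*(o - 3)*(o + 4)*(o^2 - 4*o) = (o - 4)^2*(o - 3)*(o + 4)*(o)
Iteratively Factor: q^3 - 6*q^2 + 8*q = (q - 4)*(q^2 - 2*q) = (q - 4)*(q - 2)*(q)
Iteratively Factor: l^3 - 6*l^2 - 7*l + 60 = (l - 4)*(l^2 - 2*l - 15) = (l - 4)*(l + 3)*(l - 5)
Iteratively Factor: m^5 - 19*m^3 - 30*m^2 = (m + 3)*(m^4 - 3*m^3 - 10*m^2) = (m - 5)*(m + 3)*(m^3 + 2*m^2) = m*(m - 5)*(m + 3)*(m^2 + 2*m) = m*(m - 5)*(m + 2)*(m + 3)*(m)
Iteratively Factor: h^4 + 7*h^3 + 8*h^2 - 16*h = (h + 4)*(h^3 + 3*h^2 - 4*h) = (h - 1)*(h + 4)*(h^2 + 4*h) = (h - 1)*(h + 4)^2*(h)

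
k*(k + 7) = k^2 + 7*k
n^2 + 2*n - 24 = (n - 4)*(n + 6)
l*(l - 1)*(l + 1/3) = l^3 - 2*l^2/3 - l/3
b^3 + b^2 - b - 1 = (b - 1)*(b + 1)^2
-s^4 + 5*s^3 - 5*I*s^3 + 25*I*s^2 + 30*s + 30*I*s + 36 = (s - 6)*(s + 6*I)*(I*s + 1)*(I*s + I)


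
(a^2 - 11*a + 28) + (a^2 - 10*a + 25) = 2*a^2 - 21*a + 53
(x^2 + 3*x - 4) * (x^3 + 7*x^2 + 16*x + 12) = x^5 + 10*x^4 + 33*x^3 + 32*x^2 - 28*x - 48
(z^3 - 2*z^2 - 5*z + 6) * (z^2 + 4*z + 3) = z^5 + 2*z^4 - 10*z^3 - 20*z^2 + 9*z + 18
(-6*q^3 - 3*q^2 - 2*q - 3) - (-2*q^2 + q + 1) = -6*q^3 - q^2 - 3*q - 4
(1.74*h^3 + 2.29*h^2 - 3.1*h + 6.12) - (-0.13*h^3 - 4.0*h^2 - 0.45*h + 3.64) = 1.87*h^3 + 6.29*h^2 - 2.65*h + 2.48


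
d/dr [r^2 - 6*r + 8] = 2*r - 6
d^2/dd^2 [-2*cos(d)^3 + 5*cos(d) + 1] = (1 - 18*sin(d)^2)*cos(d)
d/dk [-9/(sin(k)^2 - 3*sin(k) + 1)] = 9*(2*sin(k) - 3)*cos(k)/(sin(k)^2 - 3*sin(k) + 1)^2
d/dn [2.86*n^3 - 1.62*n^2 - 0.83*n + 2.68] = 8.58*n^2 - 3.24*n - 0.83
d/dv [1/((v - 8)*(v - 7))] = (15 - 2*v)/(v^4 - 30*v^3 + 337*v^2 - 1680*v + 3136)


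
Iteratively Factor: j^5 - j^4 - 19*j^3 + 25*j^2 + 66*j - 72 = (j - 3)*(j^4 + 2*j^3 - 13*j^2 - 14*j + 24) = (j - 3)*(j + 2)*(j^3 - 13*j + 12) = (j - 3)*(j - 1)*(j + 2)*(j^2 + j - 12) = (j - 3)^2*(j - 1)*(j + 2)*(j + 4)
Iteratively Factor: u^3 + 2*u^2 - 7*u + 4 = (u + 4)*(u^2 - 2*u + 1) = (u - 1)*(u + 4)*(u - 1)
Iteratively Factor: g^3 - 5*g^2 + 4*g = (g - 4)*(g^2 - g) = (g - 4)*(g - 1)*(g)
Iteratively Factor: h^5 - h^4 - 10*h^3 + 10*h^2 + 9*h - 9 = (h + 3)*(h^4 - 4*h^3 + 2*h^2 + 4*h - 3) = (h + 1)*(h + 3)*(h^3 - 5*h^2 + 7*h - 3) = (h - 1)*(h + 1)*(h + 3)*(h^2 - 4*h + 3) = (h - 3)*(h - 1)*(h + 1)*(h + 3)*(h - 1)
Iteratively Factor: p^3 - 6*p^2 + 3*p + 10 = (p - 5)*(p^2 - p - 2) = (p - 5)*(p + 1)*(p - 2)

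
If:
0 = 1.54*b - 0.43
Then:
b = 0.28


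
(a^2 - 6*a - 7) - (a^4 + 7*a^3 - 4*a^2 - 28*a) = -a^4 - 7*a^3 + 5*a^2 + 22*a - 7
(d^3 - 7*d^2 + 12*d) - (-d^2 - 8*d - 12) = d^3 - 6*d^2 + 20*d + 12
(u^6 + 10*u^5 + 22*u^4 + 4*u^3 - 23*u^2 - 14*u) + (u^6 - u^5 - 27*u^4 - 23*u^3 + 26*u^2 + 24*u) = 2*u^6 + 9*u^5 - 5*u^4 - 19*u^3 + 3*u^2 + 10*u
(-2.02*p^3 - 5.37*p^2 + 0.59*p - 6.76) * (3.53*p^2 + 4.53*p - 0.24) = -7.1306*p^5 - 28.1067*p^4 - 21.7586*p^3 - 19.9013*p^2 - 30.7644*p + 1.6224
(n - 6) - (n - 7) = 1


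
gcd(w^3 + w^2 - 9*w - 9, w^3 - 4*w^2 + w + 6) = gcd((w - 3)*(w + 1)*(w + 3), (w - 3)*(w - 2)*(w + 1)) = w^2 - 2*w - 3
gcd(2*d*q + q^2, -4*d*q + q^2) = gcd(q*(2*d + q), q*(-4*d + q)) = q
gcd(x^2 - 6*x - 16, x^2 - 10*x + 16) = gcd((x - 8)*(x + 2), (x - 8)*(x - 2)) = x - 8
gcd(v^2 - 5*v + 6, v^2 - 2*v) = v - 2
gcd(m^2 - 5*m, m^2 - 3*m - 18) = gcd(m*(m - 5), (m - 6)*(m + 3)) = 1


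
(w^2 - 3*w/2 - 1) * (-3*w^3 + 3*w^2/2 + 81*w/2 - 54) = -3*w^5 + 6*w^4 + 165*w^3/4 - 465*w^2/4 + 81*w/2 + 54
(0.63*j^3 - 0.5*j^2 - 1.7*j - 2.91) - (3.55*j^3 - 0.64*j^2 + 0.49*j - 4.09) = -2.92*j^3 + 0.14*j^2 - 2.19*j + 1.18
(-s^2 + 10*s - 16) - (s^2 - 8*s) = -2*s^2 + 18*s - 16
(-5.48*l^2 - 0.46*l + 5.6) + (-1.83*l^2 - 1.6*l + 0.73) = -7.31*l^2 - 2.06*l + 6.33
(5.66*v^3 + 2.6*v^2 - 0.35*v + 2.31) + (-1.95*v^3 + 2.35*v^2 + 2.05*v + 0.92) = 3.71*v^3 + 4.95*v^2 + 1.7*v + 3.23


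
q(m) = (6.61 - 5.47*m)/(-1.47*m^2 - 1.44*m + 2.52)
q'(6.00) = -0.05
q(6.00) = 0.44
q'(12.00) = -0.02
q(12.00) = 0.26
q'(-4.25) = -0.72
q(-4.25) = -1.67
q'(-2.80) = -4.92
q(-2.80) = -4.41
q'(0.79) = 28.07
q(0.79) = 4.92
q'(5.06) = -0.06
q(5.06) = 0.50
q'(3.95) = -0.08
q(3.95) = 0.57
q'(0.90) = 6051.94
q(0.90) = 50.66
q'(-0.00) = -0.67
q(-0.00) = 2.62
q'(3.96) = -0.08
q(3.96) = 0.57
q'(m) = (6.61 - 5.47*m)*(2.94*m + 1.44)/(-1.47*m^2 - 1.44*m + 2.52)^2 - 5.47/(-1.47*m^2 - 1.44*m + 2.52) = (-8.0409*m^2 + 19.4334*m - 4.266)/(2.1609*m^4 + 4.2336*m^3 - 5.3352*m^2 - 7.2576*m + 6.3504)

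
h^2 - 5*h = h*(h - 5)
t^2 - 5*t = t*(t - 5)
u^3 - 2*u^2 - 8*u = u*(u - 4)*(u + 2)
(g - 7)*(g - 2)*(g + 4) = g^3 - 5*g^2 - 22*g + 56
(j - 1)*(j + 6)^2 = j^3 + 11*j^2 + 24*j - 36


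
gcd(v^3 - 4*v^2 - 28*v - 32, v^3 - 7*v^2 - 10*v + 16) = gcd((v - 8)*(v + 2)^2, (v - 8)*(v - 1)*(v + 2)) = v^2 - 6*v - 16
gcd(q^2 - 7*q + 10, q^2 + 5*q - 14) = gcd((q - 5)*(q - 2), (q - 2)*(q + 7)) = q - 2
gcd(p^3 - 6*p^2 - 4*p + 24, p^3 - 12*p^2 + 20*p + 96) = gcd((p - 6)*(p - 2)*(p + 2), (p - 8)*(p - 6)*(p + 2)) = p^2 - 4*p - 12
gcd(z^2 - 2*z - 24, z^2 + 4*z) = z + 4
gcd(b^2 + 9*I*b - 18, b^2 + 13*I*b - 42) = b + 6*I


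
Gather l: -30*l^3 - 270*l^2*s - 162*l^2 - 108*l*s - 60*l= -30*l^3 + l^2*(-270*s - 162) + l*(-108*s - 60)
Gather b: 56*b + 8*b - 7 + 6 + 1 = 64*b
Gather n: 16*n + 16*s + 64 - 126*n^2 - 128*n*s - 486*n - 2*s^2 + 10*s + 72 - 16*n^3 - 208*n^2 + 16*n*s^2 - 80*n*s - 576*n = -16*n^3 - 334*n^2 + n*(16*s^2 - 208*s - 1046) - 2*s^2 + 26*s + 136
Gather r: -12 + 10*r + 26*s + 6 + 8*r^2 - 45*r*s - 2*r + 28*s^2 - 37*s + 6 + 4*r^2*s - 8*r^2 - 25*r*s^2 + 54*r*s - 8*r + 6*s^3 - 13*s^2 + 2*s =4*r^2*s + r*(-25*s^2 + 9*s) + 6*s^3 + 15*s^2 - 9*s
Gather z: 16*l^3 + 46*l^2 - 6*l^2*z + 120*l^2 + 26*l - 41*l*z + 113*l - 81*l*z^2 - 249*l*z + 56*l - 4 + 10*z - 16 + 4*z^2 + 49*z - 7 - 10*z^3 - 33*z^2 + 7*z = 16*l^3 + 166*l^2 + 195*l - 10*z^3 + z^2*(-81*l - 29) + z*(-6*l^2 - 290*l + 66) - 27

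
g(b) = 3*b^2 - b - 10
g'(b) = 6*b - 1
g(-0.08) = -9.90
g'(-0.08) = -1.48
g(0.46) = -9.83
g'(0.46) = 1.76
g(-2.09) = 5.19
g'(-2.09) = -13.54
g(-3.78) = 36.65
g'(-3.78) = -23.68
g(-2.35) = 8.92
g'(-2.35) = -15.10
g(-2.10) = 5.33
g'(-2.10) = -13.60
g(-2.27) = 7.73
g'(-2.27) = -14.62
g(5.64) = 79.79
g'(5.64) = 32.84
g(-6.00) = 104.00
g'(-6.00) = -37.00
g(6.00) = 92.00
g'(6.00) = 35.00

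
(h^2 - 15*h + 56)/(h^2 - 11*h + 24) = (h - 7)/(h - 3)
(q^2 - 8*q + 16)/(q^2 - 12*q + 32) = (q - 4)/(q - 8)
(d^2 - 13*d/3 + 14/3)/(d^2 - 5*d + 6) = (d - 7/3)/(d - 3)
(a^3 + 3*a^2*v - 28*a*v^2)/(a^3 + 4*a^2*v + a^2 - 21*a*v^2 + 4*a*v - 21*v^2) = a*(-a + 4*v)/(-a^2 + 3*a*v - a + 3*v)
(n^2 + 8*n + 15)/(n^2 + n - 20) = (n + 3)/(n - 4)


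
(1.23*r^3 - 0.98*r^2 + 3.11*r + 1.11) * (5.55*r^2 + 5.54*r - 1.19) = 6.8265*r^5 + 1.3752*r^4 + 10.3676*r^3 + 24.5561*r^2 + 2.4485*r - 1.3209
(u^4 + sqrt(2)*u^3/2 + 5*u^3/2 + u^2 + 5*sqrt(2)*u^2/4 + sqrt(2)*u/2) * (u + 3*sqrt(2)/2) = u^5 + 5*u^4/2 + 2*sqrt(2)*u^4 + 5*u^3/2 + 5*sqrt(2)*u^3 + 2*sqrt(2)*u^2 + 15*u^2/4 + 3*u/2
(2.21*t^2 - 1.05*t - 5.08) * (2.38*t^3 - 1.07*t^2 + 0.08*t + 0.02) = 5.2598*t^5 - 4.8637*t^4 - 10.7901*t^3 + 5.3958*t^2 - 0.4274*t - 0.1016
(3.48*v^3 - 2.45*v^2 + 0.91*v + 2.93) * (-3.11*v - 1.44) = -10.8228*v^4 + 2.6083*v^3 + 0.6979*v^2 - 10.4227*v - 4.2192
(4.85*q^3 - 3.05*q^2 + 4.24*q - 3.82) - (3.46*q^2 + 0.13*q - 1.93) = 4.85*q^3 - 6.51*q^2 + 4.11*q - 1.89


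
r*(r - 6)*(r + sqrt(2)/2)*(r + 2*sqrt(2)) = r^4 - 6*r^3 + 5*sqrt(2)*r^3/2 - 15*sqrt(2)*r^2 + 2*r^2 - 12*r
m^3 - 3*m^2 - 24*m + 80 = (m - 4)^2*(m + 5)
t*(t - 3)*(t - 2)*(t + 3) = t^4 - 2*t^3 - 9*t^2 + 18*t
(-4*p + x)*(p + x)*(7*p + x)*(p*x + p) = -28*p^4*x - 28*p^4 - 25*p^3*x^2 - 25*p^3*x + 4*p^2*x^3 + 4*p^2*x^2 + p*x^4 + p*x^3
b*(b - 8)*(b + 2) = b^3 - 6*b^2 - 16*b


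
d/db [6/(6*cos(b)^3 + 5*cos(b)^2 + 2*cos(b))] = 12*(9*sin(b) + sin(b)/cos(b)^2 + 5*tan(b))/(-6*sin(b)^2 + 5*cos(b) + 8)^2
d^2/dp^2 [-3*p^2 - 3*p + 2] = -6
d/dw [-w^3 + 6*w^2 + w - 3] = -3*w^2 + 12*w + 1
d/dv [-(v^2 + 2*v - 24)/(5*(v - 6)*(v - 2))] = 2*(5*v^2 - 36*v + 84)/(5*(v^4 - 16*v^3 + 88*v^2 - 192*v + 144))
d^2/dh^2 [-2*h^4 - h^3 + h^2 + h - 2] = -24*h^2 - 6*h + 2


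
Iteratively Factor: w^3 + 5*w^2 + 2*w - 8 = (w + 4)*(w^2 + w - 2) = (w - 1)*(w + 4)*(w + 2)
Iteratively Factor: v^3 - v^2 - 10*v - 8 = (v + 2)*(v^2 - 3*v - 4) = (v - 4)*(v + 2)*(v + 1)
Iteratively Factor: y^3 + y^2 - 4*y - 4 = (y - 2)*(y^2 + 3*y + 2) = (y - 2)*(y + 2)*(y + 1)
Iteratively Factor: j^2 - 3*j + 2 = (j - 2)*(j - 1)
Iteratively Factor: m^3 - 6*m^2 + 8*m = (m)*(m^2 - 6*m + 8) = m*(m - 2)*(m - 4)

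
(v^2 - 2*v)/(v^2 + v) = (v - 2)/(v + 1)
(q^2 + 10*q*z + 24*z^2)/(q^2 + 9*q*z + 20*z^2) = (q + 6*z)/(q + 5*z)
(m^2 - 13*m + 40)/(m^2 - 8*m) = (m - 5)/m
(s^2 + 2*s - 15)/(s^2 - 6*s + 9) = (s + 5)/(s - 3)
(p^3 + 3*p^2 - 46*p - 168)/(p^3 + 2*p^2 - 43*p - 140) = (p + 6)/(p + 5)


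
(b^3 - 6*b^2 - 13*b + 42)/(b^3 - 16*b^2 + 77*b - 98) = (b + 3)/(b - 7)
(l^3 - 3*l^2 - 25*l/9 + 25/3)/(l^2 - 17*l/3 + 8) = (9*l^2 - 25)/(3*(3*l - 8))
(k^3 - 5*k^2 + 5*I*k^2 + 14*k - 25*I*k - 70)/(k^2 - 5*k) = k + 5*I + 14/k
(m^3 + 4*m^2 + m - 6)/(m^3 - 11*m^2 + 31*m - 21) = (m^2 + 5*m + 6)/(m^2 - 10*m + 21)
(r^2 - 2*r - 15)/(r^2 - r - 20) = (r + 3)/(r + 4)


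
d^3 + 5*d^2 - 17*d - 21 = (d - 3)*(d + 1)*(d + 7)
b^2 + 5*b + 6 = (b + 2)*(b + 3)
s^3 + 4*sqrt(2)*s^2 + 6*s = s*(s + sqrt(2))*(s + 3*sqrt(2))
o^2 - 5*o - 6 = (o - 6)*(o + 1)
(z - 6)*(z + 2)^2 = z^3 - 2*z^2 - 20*z - 24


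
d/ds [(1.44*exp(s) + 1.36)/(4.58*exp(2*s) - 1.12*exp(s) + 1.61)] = (-6.5952*exp(2*s) - 12.4576*exp(s) + 3.8416)*exp(s)/(20.9764*exp(4*s) - 10.2592*exp(3*s) + 16.002*exp(2*s) - 3.6064*exp(s) + 2.5921)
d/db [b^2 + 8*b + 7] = 2*b + 8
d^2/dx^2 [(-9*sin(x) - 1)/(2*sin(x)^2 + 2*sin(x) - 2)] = (9*sin(x)^5 - 5*sin(x)^4 + 39*sin(x)^3 + 8*sin(x)^2 - 50*sin(x) - 22)/(2*(sin(x) - cos(x)^2)^3)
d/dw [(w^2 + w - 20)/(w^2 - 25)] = -1/(w^2 - 10*w + 25)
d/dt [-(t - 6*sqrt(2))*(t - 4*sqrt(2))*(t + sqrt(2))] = -3*t^2 + 18*sqrt(2)*t - 28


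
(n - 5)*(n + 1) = n^2 - 4*n - 5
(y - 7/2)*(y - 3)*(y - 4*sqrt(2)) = y^3 - 13*y^2/2 - 4*sqrt(2)*y^2 + 21*y/2 + 26*sqrt(2)*y - 42*sqrt(2)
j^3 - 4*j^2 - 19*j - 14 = (j - 7)*(j + 1)*(j + 2)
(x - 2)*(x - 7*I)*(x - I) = x^3 - 2*x^2 - 8*I*x^2 - 7*x + 16*I*x + 14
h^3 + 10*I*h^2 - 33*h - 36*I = (h + 3*I)^2*(h + 4*I)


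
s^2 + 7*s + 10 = (s + 2)*(s + 5)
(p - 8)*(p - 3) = p^2 - 11*p + 24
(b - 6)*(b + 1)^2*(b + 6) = b^4 + 2*b^3 - 35*b^2 - 72*b - 36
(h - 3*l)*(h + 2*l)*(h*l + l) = h^3*l - h^2*l^2 + h^2*l - 6*h*l^3 - h*l^2 - 6*l^3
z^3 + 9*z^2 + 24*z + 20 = (z + 2)^2*(z + 5)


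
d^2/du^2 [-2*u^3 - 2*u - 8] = -12*u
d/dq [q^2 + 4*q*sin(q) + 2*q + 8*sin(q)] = 4*q*cos(q) + 2*q + 4*sin(q) + 8*cos(q) + 2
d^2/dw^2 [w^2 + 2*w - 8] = 2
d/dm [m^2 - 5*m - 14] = 2*m - 5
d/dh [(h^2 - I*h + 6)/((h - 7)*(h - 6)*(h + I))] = ((h - 7)*(h - 6)*(h + I)*(2*h - I) + (h - 7)*(h - 6)*(-h^2 + I*h - 6) + (h - 7)*(h + I)*(-h^2 + I*h - 6) + (h - 6)*(h + I)*(-h^2 + I*h - 6))/((h - 7)^2*(h - 6)^2*(h + I)^2)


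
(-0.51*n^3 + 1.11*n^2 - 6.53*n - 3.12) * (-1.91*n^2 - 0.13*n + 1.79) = 0.9741*n^5 - 2.0538*n^4 + 11.4151*n^3 + 8.795*n^2 - 11.2831*n - 5.5848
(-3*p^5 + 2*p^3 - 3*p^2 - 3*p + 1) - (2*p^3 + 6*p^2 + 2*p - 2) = -3*p^5 - 9*p^2 - 5*p + 3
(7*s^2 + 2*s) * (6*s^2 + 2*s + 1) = 42*s^4 + 26*s^3 + 11*s^2 + 2*s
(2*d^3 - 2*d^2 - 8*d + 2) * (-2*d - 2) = -4*d^4 + 20*d^2 + 12*d - 4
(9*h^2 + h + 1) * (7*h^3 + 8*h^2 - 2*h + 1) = 63*h^5 + 79*h^4 - 3*h^3 + 15*h^2 - h + 1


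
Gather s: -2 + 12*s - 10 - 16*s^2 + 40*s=-16*s^2 + 52*s - 12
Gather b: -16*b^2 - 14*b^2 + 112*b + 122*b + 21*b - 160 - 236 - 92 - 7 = -30*b^2 + 255*b - 495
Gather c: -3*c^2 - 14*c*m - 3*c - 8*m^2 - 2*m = -3*c^2 + c*(-14*m - 3) - 8*m^2 - 2*m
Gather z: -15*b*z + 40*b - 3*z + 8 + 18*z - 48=40*b + z*(15 - 15*b) - 40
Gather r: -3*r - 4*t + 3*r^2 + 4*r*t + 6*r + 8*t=3*r^2 + r*(4*t + 3) + 4*t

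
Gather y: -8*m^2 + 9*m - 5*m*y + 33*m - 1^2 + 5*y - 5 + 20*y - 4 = -8*m^2 + 42*m + y*(25 - 5*m) - 10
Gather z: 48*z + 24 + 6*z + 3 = 54*z + 27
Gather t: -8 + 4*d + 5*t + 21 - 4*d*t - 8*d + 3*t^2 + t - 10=-4*d + 3*t^2 + t*(6 - 4*d) + 3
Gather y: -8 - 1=-9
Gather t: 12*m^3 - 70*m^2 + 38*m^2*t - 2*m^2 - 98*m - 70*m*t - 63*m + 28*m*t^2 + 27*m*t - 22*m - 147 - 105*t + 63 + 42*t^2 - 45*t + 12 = 12*m^3 - 72*m^2 - 183*m + t^2*(28*m + 42) + t*(38*m^2 - 43*m - 150) - 72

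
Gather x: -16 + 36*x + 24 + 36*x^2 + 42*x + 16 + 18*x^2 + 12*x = 54*x^2 + 90*x + 24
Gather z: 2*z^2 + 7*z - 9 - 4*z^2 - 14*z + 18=-2*z^2 - 7*z + 9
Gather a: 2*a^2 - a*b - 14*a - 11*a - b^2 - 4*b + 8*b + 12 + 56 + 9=2*a^2 + a*(-b - 25) - b^2 + 4*b + 77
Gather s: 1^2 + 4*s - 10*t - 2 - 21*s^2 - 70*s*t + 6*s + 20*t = -21*s^2 + s*(10 - 70*t) + 10*t - 1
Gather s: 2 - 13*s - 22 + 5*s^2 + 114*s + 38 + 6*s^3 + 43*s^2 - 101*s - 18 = 6*s^3 + 48*s^2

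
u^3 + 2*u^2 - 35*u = u*(u - 5)*(u + 7)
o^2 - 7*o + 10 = (o - 5)*(o - 2)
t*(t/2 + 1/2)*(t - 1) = t^3/2 - t/2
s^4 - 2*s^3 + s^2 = s^2*(s - 1)^2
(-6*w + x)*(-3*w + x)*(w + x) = 18*w^3 + 9*w^2*x - 8*w*x^2 + x^3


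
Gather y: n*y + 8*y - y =y*(n + 7)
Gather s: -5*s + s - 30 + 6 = -4*s - 24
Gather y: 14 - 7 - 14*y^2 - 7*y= -14*y^2 - 7*y + 7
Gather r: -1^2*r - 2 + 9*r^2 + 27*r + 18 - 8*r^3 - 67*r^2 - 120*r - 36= -8*r^3 - 58*r^2 - 94*r - 20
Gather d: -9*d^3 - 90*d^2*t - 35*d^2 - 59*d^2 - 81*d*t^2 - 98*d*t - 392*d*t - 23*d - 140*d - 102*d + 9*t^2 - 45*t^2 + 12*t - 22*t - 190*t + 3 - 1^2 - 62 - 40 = -9*d^3 + d^2*(-90*t - 94) + d*(-81*t^2 - 490*t - 265) - 36*t^2 - 200*t - 100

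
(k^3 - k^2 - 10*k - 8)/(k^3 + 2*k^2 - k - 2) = (k - 4)/(k - 1)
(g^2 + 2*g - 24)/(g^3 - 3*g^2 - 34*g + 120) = 1/(g - 5)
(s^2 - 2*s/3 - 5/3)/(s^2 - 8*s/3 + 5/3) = (s + 1)/(s - 1)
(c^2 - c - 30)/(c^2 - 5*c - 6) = (c + 5)/(c + 1)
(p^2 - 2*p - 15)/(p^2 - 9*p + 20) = (p + 3)/(p - 4)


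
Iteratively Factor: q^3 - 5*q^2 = (q)*(q^2 - 5*q) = q^2*(q - 5)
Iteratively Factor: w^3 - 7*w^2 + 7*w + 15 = (w - 5)*(w^2 - 2*w - 3) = (w - 5)*(w + 1)*(w - 3)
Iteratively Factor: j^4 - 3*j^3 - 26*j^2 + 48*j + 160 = (j + 4)*(j^3 - 7*j^2 + 2*j + 40) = (j + 2)*(j + 4)*(j^2 - 9*j + 20) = (j - 4)*(j + 2)*(j + 4)*(j - 5)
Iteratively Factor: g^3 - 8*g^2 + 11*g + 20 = (g + 1)*(g^2 - 9*g + 20) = (g - 4)*(g + 1)*(g - 5)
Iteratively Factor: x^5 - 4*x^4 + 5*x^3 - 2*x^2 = (x - 1)*(x^4 - 3*x^3 + 2*x^2) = x*(x - 1)*(x^3 - 3*x^2 + 2*x) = x*(x - 2)*(x - 1)*(x^2 - x) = x^2*(x - 2)*(x - 1)*(x - 1)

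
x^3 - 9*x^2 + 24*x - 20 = (x - 5)*(x - 2)^2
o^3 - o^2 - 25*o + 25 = (o - 5)*(o - 1)*(o + 5)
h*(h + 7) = h^2 + 7*h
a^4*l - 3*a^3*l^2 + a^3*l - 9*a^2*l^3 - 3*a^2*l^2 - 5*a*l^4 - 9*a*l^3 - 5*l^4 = (a - 5*l)*(a + l)^2*(a*l + l)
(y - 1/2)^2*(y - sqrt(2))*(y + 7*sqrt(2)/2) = y^4 - y^3 + 5*sqrt(2)*y^3/2 - 27*y^2/4 - 5*sqrt(2)*y^2/2 + 5*sqrt(2)*y/8 + 7*y - 7/4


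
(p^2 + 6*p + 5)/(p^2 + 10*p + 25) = (p + 1)/(p + 5)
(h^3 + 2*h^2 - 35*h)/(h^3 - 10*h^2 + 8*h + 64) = h*(h^2 + 2*h - 35)/(h^3 - 10*h^2 + 8*h + 64)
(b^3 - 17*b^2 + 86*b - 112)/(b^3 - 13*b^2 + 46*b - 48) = (b - 7)/(b - 3)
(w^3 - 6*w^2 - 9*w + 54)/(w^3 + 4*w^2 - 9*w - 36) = (w - 6)/(w + 4)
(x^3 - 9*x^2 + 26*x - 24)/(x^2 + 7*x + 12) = (x^3 - 9*x^2 + 26*x - 24)/(x^2 + 7*x + 12)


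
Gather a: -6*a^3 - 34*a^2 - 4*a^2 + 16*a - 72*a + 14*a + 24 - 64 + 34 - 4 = -6*a^3 - 38*a^2 - 42*a - 10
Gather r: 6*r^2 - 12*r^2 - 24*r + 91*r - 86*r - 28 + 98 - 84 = -6*r^2 - 19*r - 14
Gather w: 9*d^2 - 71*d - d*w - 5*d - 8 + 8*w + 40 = 9*d^2 - 76*d + w*(8 - d) + 32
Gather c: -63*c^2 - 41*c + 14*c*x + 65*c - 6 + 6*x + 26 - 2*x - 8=-63*c^2 + c*(14*x + 24) + 4*x + 12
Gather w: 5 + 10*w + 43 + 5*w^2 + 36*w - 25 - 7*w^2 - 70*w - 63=-2*w^2 - 24*w - 40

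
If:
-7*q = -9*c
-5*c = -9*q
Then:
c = 0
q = 0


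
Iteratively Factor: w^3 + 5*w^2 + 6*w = (w + 2)*(w^2 + 3*w) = w*(w + 2)*(w + 3)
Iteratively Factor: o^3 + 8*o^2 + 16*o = (o)*(o^2 + 8*o + 16) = o*(o + 4)*(o + 4)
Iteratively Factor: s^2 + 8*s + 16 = (s + 4)*(s + 4)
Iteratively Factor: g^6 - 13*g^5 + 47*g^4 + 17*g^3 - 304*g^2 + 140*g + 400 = (g - 5)*(g^5 - 8*g^4 + 7*g^3 + 52*g^2 - 44*g - 80) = (g - 5)^2*(g^4 - 3*g^3 - 8*g^2 + 12*g + 16) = (g - 5)^2*(g - 2)*(g^3 - g^2 - 10*g - 8) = (g - 5)^2*(g - 2)*(g + 2)*(g^2 - 3*g - 4) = (g - 5)^2*(g - 2)*(g + 1)*(g + 2)*(g - 4)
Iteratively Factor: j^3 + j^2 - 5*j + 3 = (j - 1)*(j^2 + 2*j - 3) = (j - 1)*(j + 3)*(j - 1)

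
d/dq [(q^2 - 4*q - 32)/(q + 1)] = (q^2 + 2*q + 28)/(q^2 + 2*q + 1)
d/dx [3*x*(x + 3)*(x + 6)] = 9*x^2 + 54*x + 54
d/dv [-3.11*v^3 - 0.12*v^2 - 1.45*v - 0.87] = -9.33*v^2 - 0.24*v - 1.45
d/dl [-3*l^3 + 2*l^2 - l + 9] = -9*l^2 + 4*l - 1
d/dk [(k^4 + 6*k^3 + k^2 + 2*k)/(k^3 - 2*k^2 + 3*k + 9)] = (k^6 - 4*k^5 - 4*k^4 + 68*k^3 + 169*k^2 + 18*k + 18)/(k^6 - 4*k^5 + 10*k^4 + 6*k^3 - 27*k^2 + 54*k + 81)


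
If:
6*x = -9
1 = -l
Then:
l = -1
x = -3/2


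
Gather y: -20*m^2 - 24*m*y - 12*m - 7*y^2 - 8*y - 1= -20*m^2 - 12*m - 7*y^2 + y*(-24*m - 8) - 1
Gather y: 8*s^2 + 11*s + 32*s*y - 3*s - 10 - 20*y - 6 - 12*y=8*s^2 + 8*s + y*(32*s - 32) - 16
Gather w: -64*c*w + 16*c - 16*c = -64*c*w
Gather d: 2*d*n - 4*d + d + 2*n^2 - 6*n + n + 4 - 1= d*(2*n - 3) + 2*n^2 - 5*n + 3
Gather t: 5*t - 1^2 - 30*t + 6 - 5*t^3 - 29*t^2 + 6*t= -5*t^3 - 29*t^2 - 19*t + 5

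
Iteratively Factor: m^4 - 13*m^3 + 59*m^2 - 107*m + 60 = (m - 1)*(m^3 - 12*m^2 + 47*m - 60) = (m - 3)*(m - 1)*(m^2 - 9*m + 20) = (m - 5)*(m - 3)*(m - 1)*(m - 4)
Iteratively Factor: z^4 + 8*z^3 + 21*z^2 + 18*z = (z + 3)*(z^3 + 5*z^2 + 6*z) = z*(z + 3)*(z^2 + 5*z + 6) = z*(z + 3)^2*(z + 2)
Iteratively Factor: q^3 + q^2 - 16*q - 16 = (q + 1)*(q^2 - 16) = (q - 4)*(q + 1)*(q + 4)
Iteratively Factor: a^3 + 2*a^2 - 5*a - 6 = (a - 2)*(a^2 + 4*a + 3) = (a - 2)*(a + 1)*(a + 3)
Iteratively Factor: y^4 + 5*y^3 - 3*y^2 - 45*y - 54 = (y - 3)*(y^3 + 8*y^2 + 21*y + 18) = (y - 3)*(y + 2)*(y^2 + 6*y + 9) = (y - 3)*(y + 2)*(y + 3)*(y + 3)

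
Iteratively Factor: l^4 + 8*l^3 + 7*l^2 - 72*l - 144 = (l + 3)*(l^3 + 5*l^2 - 8*l - 48) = (l - 3)*(l + 3)*(l^2 + 8*l + 16) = (l - 3)*(l + 3)*(l + 4)*(l + 4)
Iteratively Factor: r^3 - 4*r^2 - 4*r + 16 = (r + 2)*(r^2 - 6*r + 8) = (r - 2)*(r + 2)*(r - 4)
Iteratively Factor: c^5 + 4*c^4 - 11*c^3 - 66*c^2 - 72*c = (c + 3)*(c^4 + c^3 - 14*c^2 - 24*c) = (c + 2)*(c + 3)*(c^3 - c^2 - 12*c) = c*(c + 2)*(c + 3)*(c^2 - c - 12) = c*(c - 4)*(c + 2)*(c + 3)*(c + 3)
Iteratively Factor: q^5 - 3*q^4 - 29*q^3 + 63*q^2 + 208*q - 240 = (q + 3)*(q^4 - 6*q^3 - 11*q^2 + 96*q - 80) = (q - 5)*(q + 3)*(q^3 - q^2 - 16*q + 16) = (q - 5)*(q - 1)*(q + 3)*(q^2 - 16) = (q - 5)*(q - 4)*(q - 1)*(q + 3)*(q + 4)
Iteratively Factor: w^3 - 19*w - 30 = (w + 3)*(w^2 - 3*w - 10) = (w + 2)*(w + 3)*(w - 5)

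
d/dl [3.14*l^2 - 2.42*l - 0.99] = 6.28*l - 2.42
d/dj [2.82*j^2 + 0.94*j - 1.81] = 5.64*j + 0.94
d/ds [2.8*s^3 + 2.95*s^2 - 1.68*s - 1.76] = 8.4*s^2 + 5.9*s - 1.68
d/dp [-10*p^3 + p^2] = 2*p*(1 - 15*p)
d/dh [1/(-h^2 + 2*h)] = 2*(h - 1)/(h^2*(h - 2)^2)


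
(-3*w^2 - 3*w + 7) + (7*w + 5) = -3*w^2 + 4*w + 12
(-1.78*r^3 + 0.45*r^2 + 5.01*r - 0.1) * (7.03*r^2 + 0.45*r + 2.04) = -12.5134*r^5 + 2.3625*r^4 + 31.7916*r^3 + 2.4695*r^2 + 10.1754*r - 0.204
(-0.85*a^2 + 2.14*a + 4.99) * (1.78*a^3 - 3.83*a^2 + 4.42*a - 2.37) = -1.513*a^5 + 7.0647*a^4 - 3.071*a^3 - 7.6384*a^2 + 16.984*a - 11.8263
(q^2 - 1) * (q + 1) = q^3 + q^2 - q - 1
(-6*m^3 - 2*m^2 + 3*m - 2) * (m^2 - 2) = -6*m^5 - 2*m^4 + 15*m^3 + 2*m^2 - 6*m + 4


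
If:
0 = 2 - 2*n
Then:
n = 1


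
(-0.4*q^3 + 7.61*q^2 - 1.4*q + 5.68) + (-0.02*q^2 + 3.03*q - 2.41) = -0.4*q^3 + 7.59*q^2 + 1.63*q + 3.27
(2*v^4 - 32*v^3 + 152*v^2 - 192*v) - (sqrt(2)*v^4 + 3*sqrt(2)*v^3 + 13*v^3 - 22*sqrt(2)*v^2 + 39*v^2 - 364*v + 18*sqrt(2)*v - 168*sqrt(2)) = -sqrt(2)*v^4 + 2*v^4 - 45*v^3 - 3*sqrt(2)*v^3 + 22*sqrt(2)*v^2 + 113*v^2 - 18*sqrt(2)*v + 172*v + 168*sqrt(2)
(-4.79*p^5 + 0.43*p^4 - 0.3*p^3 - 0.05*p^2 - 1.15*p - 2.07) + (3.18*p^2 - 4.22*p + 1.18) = -4.79*p^5 + 0.43*p^4 - 0.3*p^3 + 3.13*p^2 - 5.37*p - 0.89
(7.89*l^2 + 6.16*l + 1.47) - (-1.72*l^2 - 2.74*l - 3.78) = 9.61*l^2 + 8.9*l + 5.25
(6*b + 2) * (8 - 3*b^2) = -18*b^3 - 6*b^2 + 48*b + 16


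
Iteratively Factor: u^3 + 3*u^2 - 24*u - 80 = (u - 5)*(u^2 + 8*u + 16) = (u - 5)*(u + 4)*(u + 4)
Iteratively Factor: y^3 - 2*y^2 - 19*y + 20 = (y + 4)*(y^2 - 6*y + 5) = (y - 1)*(y + 4)*(y - 5)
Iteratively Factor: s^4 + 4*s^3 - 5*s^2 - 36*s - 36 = (s + 3)*(s^3 + s^2 - 8*s - 12) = (s + 2)*(s + 3)*(s^2 - s - 6) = (s - 3)*(s + 2)*(s + 3)*(s + 2)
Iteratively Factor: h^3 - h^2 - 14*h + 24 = (h + 4)*(h^2 - 5*h + 6) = (h - 3)*(h + 4)*(h - 2)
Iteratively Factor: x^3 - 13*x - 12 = (x - 4)*(x^2 + 4*x + 3) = (x - 4)*(x + 3)*(x + 1)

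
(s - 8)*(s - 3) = s^2 - 11*s + 24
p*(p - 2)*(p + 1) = p^3 - p^2 - 2*p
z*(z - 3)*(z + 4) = z^3 + z^2 - 12*z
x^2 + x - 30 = (x - 5)*(x + 6)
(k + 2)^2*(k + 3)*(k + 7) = k^4 + 14*k^3 + 65*k^2 + 124*k + 84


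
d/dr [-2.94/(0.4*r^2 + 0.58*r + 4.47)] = (2.352*r + 1.7052)/(0.4*r^2 + 0.58*r + 4.47)^2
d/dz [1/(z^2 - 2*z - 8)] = 2*(1 - z)/(-z^2 + 2*z + 8)^2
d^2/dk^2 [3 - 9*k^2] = -18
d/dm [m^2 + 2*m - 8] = 2*m + 2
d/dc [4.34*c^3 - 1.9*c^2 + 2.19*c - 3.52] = 13.02*c^2 - 3.8*c + 2.19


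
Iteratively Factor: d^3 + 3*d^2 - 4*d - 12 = (d + 2)*(d^2 + d - 6) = (d + 2)*(d + 3)*(d - 2)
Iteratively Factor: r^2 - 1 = (r + 1)*(r - 1)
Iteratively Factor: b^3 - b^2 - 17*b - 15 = (b - 5)*(b^2 + 4*b + 3) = (b - 5)*(b + 1)*(b + 3)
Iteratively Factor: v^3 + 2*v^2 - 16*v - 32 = (v + 4)*(v^2 - 2*v - 8) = (v - 4)*(v + 4)*(v + 2)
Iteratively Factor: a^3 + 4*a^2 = (a + 4)*(a^2) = a*(a + 4)*(a)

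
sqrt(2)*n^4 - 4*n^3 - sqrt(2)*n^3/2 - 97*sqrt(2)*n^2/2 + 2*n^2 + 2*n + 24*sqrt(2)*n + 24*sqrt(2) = (n - 1)*(n - 6*sqrt(2))*(n + 4*sqrt(2))*(sqrt(2)*n + sqrt(2)/2)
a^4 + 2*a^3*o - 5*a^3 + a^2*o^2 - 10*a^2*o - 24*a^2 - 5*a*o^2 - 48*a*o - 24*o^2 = (a - 8)*(a + 3)*(a + o)^2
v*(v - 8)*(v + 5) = v^3 - 3*v^2 - 40*v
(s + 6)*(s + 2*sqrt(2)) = s^2 + 2*sqrt(2)*s + 6*s + 12*sqrt(2)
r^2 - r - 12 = (r - 4)*(r + 3)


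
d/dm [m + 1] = 1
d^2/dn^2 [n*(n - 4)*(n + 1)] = 6*n - 6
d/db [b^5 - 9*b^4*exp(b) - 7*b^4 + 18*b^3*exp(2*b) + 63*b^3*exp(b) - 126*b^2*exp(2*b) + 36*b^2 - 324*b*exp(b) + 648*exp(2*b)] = -9*b^4*exp(b) + 5*b^4 + 36*b^3*exp(2*b) + 27*b^3*exp(b) - 28*b^3 - 198*b^2*exp(2*b) + 189*b^2*exp(b) - 252*b*exp(2*b) - 324*b*exp(b) + 72*b + 1296*exp(2*b) - 324*exp(b)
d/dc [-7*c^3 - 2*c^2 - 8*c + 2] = -21*c^2 - 4*c - 8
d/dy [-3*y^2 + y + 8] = 1 - 6*y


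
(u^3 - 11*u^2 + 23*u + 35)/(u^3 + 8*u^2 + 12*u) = (u^3 - 11*u^2 + 23*u + 35)/(u*(u^2 + 8*u + 12))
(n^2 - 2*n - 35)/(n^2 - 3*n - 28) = (n + 5)/(n + 4)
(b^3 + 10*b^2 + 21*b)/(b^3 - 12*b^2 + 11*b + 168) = b*(b + 7)/(b^2 - 15*b + 56)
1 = 1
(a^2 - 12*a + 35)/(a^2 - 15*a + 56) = (a - 5)/(a - 8)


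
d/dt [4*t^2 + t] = 8*t + 1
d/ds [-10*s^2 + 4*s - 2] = 4 - 20*s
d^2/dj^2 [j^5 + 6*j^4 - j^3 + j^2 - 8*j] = 20*j^3 + 72*j^2 - 6*j + 2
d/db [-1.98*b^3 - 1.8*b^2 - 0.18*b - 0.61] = -5.94*b^2 - 3.6*b - 0.18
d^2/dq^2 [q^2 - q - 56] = 2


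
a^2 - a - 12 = (a - 4)*(a + 3)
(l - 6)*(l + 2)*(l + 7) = l^3 + 3*l^2 - 40*l - 84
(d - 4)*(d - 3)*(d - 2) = d^3 - 9*d^2 + 26*d - 24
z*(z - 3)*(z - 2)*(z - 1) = z^4 - 6*z^3 + 11*z^2 - 6*z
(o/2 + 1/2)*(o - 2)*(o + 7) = o^3/2 + 3*o^2 - 9*o/2 - 7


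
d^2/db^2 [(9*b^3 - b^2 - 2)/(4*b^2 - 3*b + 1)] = 22*(3*b^3 - 15*b^2 + 9*b - 1)/(64*b^6 - 144*b^5 + 156*b^4 - 99*b^3 + 39*b^2 - 9*b + 1)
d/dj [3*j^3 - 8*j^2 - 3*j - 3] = 9*j^2 - 16*j - 3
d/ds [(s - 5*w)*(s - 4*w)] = 2*s - 9*w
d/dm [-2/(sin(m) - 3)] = 2*cos(m)/(sin(m) - 3)^2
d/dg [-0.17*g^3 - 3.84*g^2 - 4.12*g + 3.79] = -0.51*g^2 - 7.68*g - 4.12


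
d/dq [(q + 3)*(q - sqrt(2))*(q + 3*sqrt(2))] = 3*q^2 + 4*sqrt(2)*q + 6*q - 6 + 6*sqrt(2)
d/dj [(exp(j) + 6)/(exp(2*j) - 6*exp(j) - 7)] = (-2*(exp(j) - 3)*(exp(j) + 6) + exp(2*j) - 6*exp(j) - 7)*exp(j)/(-exp(2*j) + 6*exp(j) + 7)^2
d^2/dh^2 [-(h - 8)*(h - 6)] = -2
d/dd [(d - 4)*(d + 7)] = 2*d + 3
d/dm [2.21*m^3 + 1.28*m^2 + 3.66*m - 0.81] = 6.63*m^2 + 2.56*m + 3.66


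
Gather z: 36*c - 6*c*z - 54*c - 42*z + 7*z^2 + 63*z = -18*c + 7*z^2 + z*(21 - 6*c)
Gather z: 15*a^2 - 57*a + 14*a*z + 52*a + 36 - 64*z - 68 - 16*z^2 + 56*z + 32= 15*a^2 - 5*a - 16*z^2 + z*(14*a - 8)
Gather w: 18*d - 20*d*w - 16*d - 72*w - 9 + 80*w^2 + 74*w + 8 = 2*d + 80*w^2 + w*(2 - 20*d) - 1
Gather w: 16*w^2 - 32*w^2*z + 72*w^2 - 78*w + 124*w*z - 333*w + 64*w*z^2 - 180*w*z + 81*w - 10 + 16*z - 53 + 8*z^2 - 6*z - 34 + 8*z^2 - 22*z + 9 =w^2*(88 - 32*z) + w*(64*z^2 - 56*z - 330) + 16*z^2 - 12*z - 88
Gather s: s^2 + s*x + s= s^2 + s*(x + 1)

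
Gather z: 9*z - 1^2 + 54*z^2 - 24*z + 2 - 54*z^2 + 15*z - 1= 0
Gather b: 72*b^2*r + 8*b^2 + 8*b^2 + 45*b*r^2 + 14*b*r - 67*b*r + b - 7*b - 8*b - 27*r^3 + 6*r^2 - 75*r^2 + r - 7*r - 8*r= b^2*(72*r + 16) + b*(45*r^2 - 53*r - 14) - 27*r^3 - 69*r^2 - 14*r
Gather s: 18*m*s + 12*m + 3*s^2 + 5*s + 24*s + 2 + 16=12*m + 3*s^2 + s*(18*m + 29) + 18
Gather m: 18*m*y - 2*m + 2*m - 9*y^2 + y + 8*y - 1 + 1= 18*m*y - 9*y^2 + 9*y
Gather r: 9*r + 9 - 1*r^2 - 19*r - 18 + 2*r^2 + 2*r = r^2 - 8*r - 9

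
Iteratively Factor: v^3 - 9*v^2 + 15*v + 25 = (v - 5)*(v^2 - 4*v - 5) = (v - 5)*(v + 1)*(v - 5)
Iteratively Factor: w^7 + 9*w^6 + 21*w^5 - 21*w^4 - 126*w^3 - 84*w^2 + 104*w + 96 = (w + 1)*(w^6 + 8*w^5 + 13*w^4 - 34*w^3 - 92*w^2 + 8*w + 96) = (w - 1)*(w + 1)*(w^5 + 9*w^4 + 22*w^3 - 12*w^2 - 104*w - 96) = (w - 2)*(w - 1)*(w + 1)*(w^4 + 11*w^3 + 44*w^2 + 76*w + 48) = (w - 2)*(w - 1)*(w + 1)*(w + 2)*(w^3 + 9*w^2 + 26*w + 24) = (w - 2)*(w - 1)*(w + 1)*(w + 2)^2*(w^2 + 7*w + 12) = (w - 2)*(w - 1)*(w + 1)*(w + 2)^2*(w + 4)*(w + 3)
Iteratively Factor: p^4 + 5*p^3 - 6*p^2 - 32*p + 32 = (p - 2)*(p^3 + 7*p^2 + 8*p - 16) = (p - 2)*(p + 4)*(p^2 + 3*p - 4) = (p - 2)*(p - 1)*(p + 4)*(p + 4)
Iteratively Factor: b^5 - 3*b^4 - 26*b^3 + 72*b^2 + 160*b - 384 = (b - 4)*(b^4 + b^3 - 22*b^2 - 16*b + 96) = (b - 4)^2*(b^3 + 5*b^2 - 2*b - 24) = (b - 4)^2*(b + 4)*(b^2 + b - 6) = (b - 4)^2*(b - 2)*(b + 4)*(b + 3)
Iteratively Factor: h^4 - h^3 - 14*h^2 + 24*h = (h + 4)*(h^3 - 5*h^2 + 6*h) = h*(h + 4)*(h^2 - 5*h + 6) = h*(h - 3)*(h + 4)*(h - 2)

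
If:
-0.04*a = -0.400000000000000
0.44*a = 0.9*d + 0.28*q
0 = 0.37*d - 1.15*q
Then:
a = 10.00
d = 4.44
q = 1.43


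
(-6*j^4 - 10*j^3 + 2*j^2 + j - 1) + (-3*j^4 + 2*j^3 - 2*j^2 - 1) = -9*j^4 - 8*j^3 + j - 2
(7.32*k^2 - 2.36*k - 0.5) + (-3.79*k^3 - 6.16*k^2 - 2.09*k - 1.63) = -3.79*k^3 + 1.16*k^2 - 4.45*k - 2.13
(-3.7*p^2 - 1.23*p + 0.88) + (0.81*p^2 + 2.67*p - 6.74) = -2.89*p^2 + 1.44*p - 5.86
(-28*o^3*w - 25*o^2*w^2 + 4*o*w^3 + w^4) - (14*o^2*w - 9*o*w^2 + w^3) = -28*o^3*w - 25*o^2*w^2 - 14*o^2*w + 4*o*w^3 + 9*o*w^2 + w^4 - w^3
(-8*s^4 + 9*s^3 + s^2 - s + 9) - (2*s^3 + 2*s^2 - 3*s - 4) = -8*s^4 + 7*s^3 - s^2 + 2*s + 13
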